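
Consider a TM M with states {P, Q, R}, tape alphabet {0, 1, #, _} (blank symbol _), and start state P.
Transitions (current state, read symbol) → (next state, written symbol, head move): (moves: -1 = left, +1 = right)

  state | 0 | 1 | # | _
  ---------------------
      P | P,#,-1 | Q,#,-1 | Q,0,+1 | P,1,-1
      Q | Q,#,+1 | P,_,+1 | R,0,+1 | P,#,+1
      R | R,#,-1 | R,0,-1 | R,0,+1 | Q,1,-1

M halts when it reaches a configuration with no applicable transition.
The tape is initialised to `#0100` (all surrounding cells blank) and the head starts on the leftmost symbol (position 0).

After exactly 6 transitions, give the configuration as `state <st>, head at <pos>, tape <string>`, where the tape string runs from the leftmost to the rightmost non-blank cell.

state Q, head at 2, tape 001#0

state=P head=0 tape=[#]0100   (P,#)→(Q,0,+1)
state=Q head=1 tape=0[0]100   (Q,0)→(Q,#,+1)
state=Q head=2 tape=0#[1]00   (Q,1)→(P,_,+1)
state=P head=3 tape=0#_[0]0   (P,0)→(P,#,-1)
state=P head=2 tape=0#[_]#0   (P,_)→(P,1,-1)
state=P head=1 tape=0[#]1#0   (P,#)→(Q,0,+1)
state=Q head=2 tape=00[1]#0
After 6 steps: state Q, head at 2, tape 001#0.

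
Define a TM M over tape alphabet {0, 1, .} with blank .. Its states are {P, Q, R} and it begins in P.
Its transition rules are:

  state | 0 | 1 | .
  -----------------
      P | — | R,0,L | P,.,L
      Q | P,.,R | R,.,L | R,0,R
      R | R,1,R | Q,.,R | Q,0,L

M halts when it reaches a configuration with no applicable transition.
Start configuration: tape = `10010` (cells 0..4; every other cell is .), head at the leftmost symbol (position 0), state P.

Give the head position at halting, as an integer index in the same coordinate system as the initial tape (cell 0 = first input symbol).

P | ..[1]0010.   read 1 → write 0, move L, go to R
R | .[.]00010.   read . → write 0, move L, go to Q
Q | [.]000010.   read . → write 0, move R, go to R
R | 0[0]00010.   read 0 → write 1, move R, go to R
R | 01[0]0010.   read 0 → write 1, move R, go to R
R | 011[0]010.   read 0 → write 1, move R, go to R
R | 0111[0]10.   read 0 → write 1, move R, go to R
R | 01111[1]0.   read 1 → write ., move R, go to Q
Q | 01111.[0].   read 0 → write ., move R, go to P
P | 01111..[.]   read . → write ., move L, go to P
P | 01111.[.].   read . → write ., move L, go to P
P | 01111[.]..   read . → write ., move L, go to P
P | 0111[1]...   read 1 → write 0, move L, go to R
R | 011[1]0...   read 1 → write ., move R, go to Q
Q | 011.[0]...   read 0 → write ., move R, go to P
P | 011..[.]..   read . → write ., move L, go to P
P | 011.[.]...   read . → write ., move L, go to P
P | 011[.]....   read . → write ., move L, go to P
P | 01[1].....   read 1 → write 0, move L, go to R
R | 0[1]0.....   read 1 → write ., move R, go to Q
Q | 0.[0].....   read 0 → write ., move R, go to P
P | 0..[.]....   read . → write ., move L, go to P
P | 0.[.].....   read . → write ., move L, go to P
P | 0[.]......   read . → write ., move L, go to P
P | [0].......
At halt the head is at cell -2.

-2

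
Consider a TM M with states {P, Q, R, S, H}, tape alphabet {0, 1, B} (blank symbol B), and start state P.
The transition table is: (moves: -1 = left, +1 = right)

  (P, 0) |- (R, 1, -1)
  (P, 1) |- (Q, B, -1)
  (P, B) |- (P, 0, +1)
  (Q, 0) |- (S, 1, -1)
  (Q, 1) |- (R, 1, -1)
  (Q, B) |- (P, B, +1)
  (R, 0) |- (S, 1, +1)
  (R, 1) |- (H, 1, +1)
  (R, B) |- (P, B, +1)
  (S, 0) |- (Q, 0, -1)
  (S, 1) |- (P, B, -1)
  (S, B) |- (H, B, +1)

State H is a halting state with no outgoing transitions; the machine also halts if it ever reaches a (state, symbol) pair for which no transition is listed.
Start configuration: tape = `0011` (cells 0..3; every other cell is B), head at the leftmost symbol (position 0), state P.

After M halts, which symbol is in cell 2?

state=P head=0 tape=B[0]011   (P,0)→(R,1,-1)
state=R head=-1 tape=[B]1011   (R,B)→(P,B,+1)
state=P head=0 tape=B[1]011   (P,1)→(Q,B,-1)
state=Q head=-1 tape=[B]B011   (Q,B)→(P,B,+1)
state=P head=0 tape=B[B]011   (P,B)→(P,0,+1)
state=P head=1 tape=B0[0]11   (P,0)→(R,1,-1)
state=R head=0 tape=B[0]111   (R,0)→(S,1,+1)
state=S head=1 tape=B1[1]11   (S,1)→(P,B,-1)
state=P head=0 tape=B[1]B11   (P,1)→(Q,B,-1)
state=Q head=-1 tape=[B]BB11   (Q,B)→(P,B,+1)
state=P head=0 tape=B[B]B11   (P,B)→(P,0,+1)
state=P head=1 tape=B0[B]11   (P,B)→(P,0,+1)
state=P head=2 tape=B00[1]1   (P,1)→(Q,B,-1)
state=Q head=1 tape=B0[0]B1   (Q,0)→(S,1,-1)
state=S head=0 tape=B[0]1B1   (S,0)→(Q,0,-1)
state=Q head=-1 tape=[B]01B1   (Q,B)→(P,B,+1)
state=P head=0 tape=B[0]1B1   (P,0)→(R,1,-1)
state=R head=-1 tape=[B]11B1   (R,B)→(P,B,+1)
state=P head=0 tape=B[1]1B1   (P,1)→(Q,B,-1)
state=Q head=-1 tape=[B]B1B1   (Q,B)→(P,B,+1)
state=P head=0 tape=B[B]1B1   (P,B)→(P,0,+1)
state=P head=1 tape=B0[1]B1   (P,1)→(Q,B,-1)
state=Q head=0 tape=B[0]BB1   (Q,0)→(S,1,-1)
state=S head=-1 tape=[B]1BB1   (S,B)→(H,B,+1)
state=H head=0 tape=B[1]BB1
Cell 2 holds B when M halts.

B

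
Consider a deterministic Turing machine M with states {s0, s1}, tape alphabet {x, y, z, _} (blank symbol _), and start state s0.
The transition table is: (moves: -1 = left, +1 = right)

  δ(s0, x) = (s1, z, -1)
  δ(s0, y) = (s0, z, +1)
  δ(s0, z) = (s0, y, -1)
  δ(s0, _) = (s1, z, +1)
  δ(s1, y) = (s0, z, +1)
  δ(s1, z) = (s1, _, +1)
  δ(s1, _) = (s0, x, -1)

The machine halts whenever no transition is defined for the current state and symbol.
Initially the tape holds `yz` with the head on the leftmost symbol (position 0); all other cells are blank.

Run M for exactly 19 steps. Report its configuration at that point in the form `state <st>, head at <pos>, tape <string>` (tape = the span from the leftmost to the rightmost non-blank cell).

state=s0 head=0 tape=__[y]z__   (s0,y)→(s0,z,+1)
state=s0 head=1 tape=__z[z]__   (s0,z)→(s0,y,-1)
state=s0 head=0 tape=__[z]y__   (s0,z)→(s0,y,-1)
state=s0 head=-1 tape=_[_]yy__   (s0,_)→(s1,z,+1)
state=s1 head=0 tape=_z[y]y__   (s1,y)→(s0,z,+1)
state=s0 head=1 tape=_zz[y]__   (s0,y)→(s0,z,+1)
state=s0 head=2 tape=_zzz[_]_   (s0,_)→(s1,z,+1)
state=s1 head=3 tape=_zzzz[_]   (s1,_)→(s0,x,-1)
state=s0 head=2 tape=_zzz[z]x   (s0,z)→(s0,y,-1)
state=s0 head=1 tape=_zz[z]yx   (s0,z)→(s0,y,-1)
state=s0 head=0 tape=_z[z]yyx   (s0,z)→(s0,y,-1)
state=s0 head=-1 tape=_[z]yyyx   (s0,z)→(s0,y,-1)
state=s0 head=-2 tape=[_]yyyyx   (s0,_)→(s1,z,+1)
state=s1 head=-1 tape=z[y]yyyx   (s1,y)→(s0,z,+1)
state=s0 head=0 tape=zz[y]yyx   (s0,y)→(s0,z,+1)
state=s0 head=1 tape=zzz[y]yx   (s0,y)→(s0,z,+1)
state=s0 head=2 tape=zzzz[y]x   (s0,y)→(s0,z,+1)
state=s0 head=3 tape=zzzzz[x]   (s0,x)→(s1,z,-1)
state=s1 head=2 tape=zzzz[z]z   (s1,z)→(s1,_,+1)
state=s1 head=3 tape=zzzz_[z]
After 19 steps: state s1, head at 3, tape zzzz_z.

state s1, head at 3, tape zzzz_z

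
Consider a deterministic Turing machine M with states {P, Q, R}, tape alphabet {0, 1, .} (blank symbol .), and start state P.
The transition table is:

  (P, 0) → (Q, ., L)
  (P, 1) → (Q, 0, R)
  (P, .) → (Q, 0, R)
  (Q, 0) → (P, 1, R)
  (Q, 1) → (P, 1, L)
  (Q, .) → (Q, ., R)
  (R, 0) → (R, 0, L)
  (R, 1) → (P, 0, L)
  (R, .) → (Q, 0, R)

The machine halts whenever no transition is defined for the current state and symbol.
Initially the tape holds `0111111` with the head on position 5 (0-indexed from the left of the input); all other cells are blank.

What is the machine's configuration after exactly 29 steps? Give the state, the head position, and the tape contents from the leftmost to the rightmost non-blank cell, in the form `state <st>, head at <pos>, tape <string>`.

state Q, head at 0, tape 01.1.1.1

state=P head=5 tape=..01111[1]1   (P,1)→(Q,0,R)
state=Q head=6 tape=..011110[1]   (Q,1)→(P,1,L)
state=P head=5 tape=..01111[0]1   (P,0)→(Q,.,L)
state=Q head=4 tape=..0111[1].1   (Q,1)→(P,1,L)
state=P head=3 tape=..011[1]1.1   (P,1)→(Q,0,R)
state=Q head=4 tape=..0110[1].1   (Q,1)→(P,1,L)
state=P head=3 tape=..011[0]1.1   (P,0)→(Q,.,L)
state=Q head=2 tape=..01[1].1.1   (Q,1)→(P,1,L)
state=P head=1 tape=..0[1]1.1.1   (P,1)→(Q,0,R)
state=Q head=2 tape=..00[1].1.1   (Q,1)→(P,1,L)
state=P head=1 tape=..0[0]1.1.1   (P,0)→(Q,.,L)
state=Q head=0 tape=..[0].1.1.1   (Q,0)→(P,1,R)
state=P head=1 tape=..1[.]1.1.1   (P,.)→(Q,0,R)
state=Q head=2 tape=..10[1].1.1   (Q,1)→(P,1,L)
state=P head=1 tape=..1[0]1.1.1   (P,0)→(Q,.,L)
state=Q head=0 tape=..[1].1.1.1   (Q,1)→(P,1,L)
state=P head=-1 tape=.[.]1.1.1.1   (P,.)→(Q,0,R)
state=Q head=0 tape=.0[1].1.1.1   (Q,1)→(P,1,L)
state=P head=-1 tape=.[0]1.1.1.1   (P,0)→(Q,.,L)
state=Q head=-2 tape=[.].1.1.1.1   (Q,.)→(Q,.,R)
state=Q head=-1 tape=.[.]1.1.1.1   (Q,.)→(Q,.,R)
state=Q head=0 tape=..[1].1.1.1   (Q,1)→(P,1,L)
state=P head=-1 tape=.[.]1.1.1.1   (P,.)→(Q,0,R)
state=Q head=0 tape=.0[1].1.1.1   (Q,1)→(P,1,L)
state=P head=-1 tape=.[0]1.1.1.1   (P,0)→(Q,.,L)
state=Q head=-2 tape=[.].1.1.1.1   (Q,.)→(Q,.,R)
state=Q head=-1 tape=.[.]1.1.1.1   (Q,.)→(Q,.,R)
state=Q head=0 tape=..[1].1.1.1   (Q,1)→(P,1,L)
state=P head=-1 tape=.[.]1.1.1.1   (P,.)→(Q,0,R)
state=Q head=0 tape=.0[1].1.1.1
After 29 steps: state Q, head at 0, tape 01.1.1.1.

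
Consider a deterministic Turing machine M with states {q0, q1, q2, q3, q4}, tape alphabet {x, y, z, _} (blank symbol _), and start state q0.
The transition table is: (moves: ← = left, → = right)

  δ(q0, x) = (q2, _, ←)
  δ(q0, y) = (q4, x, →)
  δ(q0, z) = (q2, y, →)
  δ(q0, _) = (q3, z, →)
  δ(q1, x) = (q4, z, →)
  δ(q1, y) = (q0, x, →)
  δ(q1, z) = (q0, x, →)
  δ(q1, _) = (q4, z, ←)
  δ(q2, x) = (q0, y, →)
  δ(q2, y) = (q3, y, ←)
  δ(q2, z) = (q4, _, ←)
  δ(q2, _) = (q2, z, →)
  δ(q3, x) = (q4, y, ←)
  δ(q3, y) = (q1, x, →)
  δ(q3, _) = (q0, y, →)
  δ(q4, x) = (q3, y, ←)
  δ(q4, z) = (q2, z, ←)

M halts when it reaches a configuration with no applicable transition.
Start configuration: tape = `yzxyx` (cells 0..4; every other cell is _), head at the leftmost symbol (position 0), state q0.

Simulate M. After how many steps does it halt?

8

state=q0 head=0 tape=[y]zxyx   (q0,y)→(q4,x,→)
state=q4 head=1 tape=x[z]xyx   (q4,z)→(q2,z,←)
state=q2 head=0 tape=[x]zxyx   (q2,x)→(q0,y,→)
state=q0 head=1 tape=y[z]xyx   (q0,z)→(q2,y,→)
state=q2 head=2 tape=yy[x]yx   (q2,x)→(q0,y,→)
state=q0 head=3 tape=yyy[y]x   (q0,y)→(q4,x,→)
state=q4 head=4 tape=yyyx[x]   (q4,x)→(q3,y,←)
state=q3 head=3 tape=yyy[x]y   (q3,x)→(q4,y,←)
state=q4 head=2 tape=yy[y]yy
M halts after 8 transitions.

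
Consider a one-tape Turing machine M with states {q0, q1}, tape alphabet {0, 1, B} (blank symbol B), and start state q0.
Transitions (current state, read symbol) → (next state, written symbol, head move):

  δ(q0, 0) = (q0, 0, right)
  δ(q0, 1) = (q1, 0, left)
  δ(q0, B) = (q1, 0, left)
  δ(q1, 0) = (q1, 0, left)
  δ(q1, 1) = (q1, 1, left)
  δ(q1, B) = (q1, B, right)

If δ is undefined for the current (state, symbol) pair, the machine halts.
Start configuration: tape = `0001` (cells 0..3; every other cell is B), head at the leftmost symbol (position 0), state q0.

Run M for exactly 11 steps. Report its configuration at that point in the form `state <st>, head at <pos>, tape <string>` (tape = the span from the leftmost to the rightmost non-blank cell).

state=q0 head=0 tape=B[0]001   (q0,0)→(q0,0,right)
state=q0 head=1 tape=B0[0]01   (q0,0)→(q0,0,right)
state=q0 head=2 tape=B00[0]1   (q0,0)→(q0,0,right)
state=q0 head=3 tape=B000[1]   (q0,1)→(q1,0,left)
state=q1 head=2 tape=B00[0]0   (q1,0)→(q1,0,left)
state=q1 head=1 tape=B0[0]00   (q1,0)→(q1,0,left)
state=q1 head=0 tape=B[0]000   (q1,0)→(q1,0,left)
state=q1 head=-1 tape=[B]0000   (q1,B)→(q1,B,right)
state=q1 head=0 tape=B[0]000   (q1,0)→(q1,0,left)
state=q1 head=-1 tape=[B]0000   (q1,B)→(q1,B,right)
state=q1 head=0 tape=B[0]000   (q1,0)→(q1,0,left)
state=q1 head=-1 tape=[B]0000
After 11 steps: state q1, head at -1, tape 0000.

state q1, head at -1, tape 0000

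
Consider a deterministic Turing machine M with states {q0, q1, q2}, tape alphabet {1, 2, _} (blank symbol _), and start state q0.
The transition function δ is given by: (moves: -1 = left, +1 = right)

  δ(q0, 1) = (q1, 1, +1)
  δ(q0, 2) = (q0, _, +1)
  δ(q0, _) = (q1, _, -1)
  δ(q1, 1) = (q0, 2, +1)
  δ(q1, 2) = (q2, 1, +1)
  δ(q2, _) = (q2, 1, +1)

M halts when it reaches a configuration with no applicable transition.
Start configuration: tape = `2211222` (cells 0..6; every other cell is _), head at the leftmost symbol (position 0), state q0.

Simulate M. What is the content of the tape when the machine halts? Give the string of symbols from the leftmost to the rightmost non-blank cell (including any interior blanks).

q0 | [2]211222_   read 2 → write _, move +1, go to q0
q0 | _[2]11222_   read 2 → write _, move +1, go to q0
q0 | __[1]1222_   read 1 → write 1, move +1, go to q1
q1 | __1[1]222_   read 1 → write 2, move +1, go to q0
q0 | __12[2]22_   read 2 → write _, move +1, go to q0
q0 | __12_[2]2_   read 2 → write _, move +1, go to q0
q0 | __12__[2]_   read 2 → write _, move +1, go to q0
q0 | __12___[_]   read _ → write _, move -1, go to q1
q1 | __12__[_]_
The non-blank tape span at halt is 12.

12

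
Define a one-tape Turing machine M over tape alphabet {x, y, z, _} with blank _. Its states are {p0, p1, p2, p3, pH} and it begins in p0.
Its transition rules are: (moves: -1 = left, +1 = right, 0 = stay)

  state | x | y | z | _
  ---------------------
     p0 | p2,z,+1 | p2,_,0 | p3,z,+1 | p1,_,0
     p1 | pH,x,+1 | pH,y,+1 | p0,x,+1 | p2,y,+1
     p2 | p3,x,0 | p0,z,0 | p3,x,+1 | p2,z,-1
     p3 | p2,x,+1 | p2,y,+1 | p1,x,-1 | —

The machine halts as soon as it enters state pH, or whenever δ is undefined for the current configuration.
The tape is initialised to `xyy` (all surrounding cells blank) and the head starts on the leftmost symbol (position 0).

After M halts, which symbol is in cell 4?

x

p0 | [x]yy__   read x → write z, move +1, go to p2
p2 | z[y]y__   read y → write z, move 0, go to p0
p0 | z[z]y__   read z → write z, move +1, go to p3
p3 | zz[y]__   read y → write y, move +1, go to p2
p2 | zzy[_]_   read _ → write z, move -1, go to p2
p2 | zz[y]z_   read y → write z, move 0, go to p0
p0 | zz[z]z_   read z → write z, move +1, go to p3
p3 | zzz[z]_   read z → write x, move -1, go to p1
p1 | zz[z]x_   read z → write x, move +1, go to p0
p0 | zzx[x]_   read x → write z, move +1, go to p2
p2 | zzxz[_]   read _ → write z, move -1, go to p2
p2 | zzx[z]z   read z → write x, move +1, go to p3
p3 | zzxx[z]   read z → write x, move -1, go to p1
p1 | zzx[x]x   read x → write x, move +1, go to pH
pH | zzxx[x]
Cell 4 holds x when M halts.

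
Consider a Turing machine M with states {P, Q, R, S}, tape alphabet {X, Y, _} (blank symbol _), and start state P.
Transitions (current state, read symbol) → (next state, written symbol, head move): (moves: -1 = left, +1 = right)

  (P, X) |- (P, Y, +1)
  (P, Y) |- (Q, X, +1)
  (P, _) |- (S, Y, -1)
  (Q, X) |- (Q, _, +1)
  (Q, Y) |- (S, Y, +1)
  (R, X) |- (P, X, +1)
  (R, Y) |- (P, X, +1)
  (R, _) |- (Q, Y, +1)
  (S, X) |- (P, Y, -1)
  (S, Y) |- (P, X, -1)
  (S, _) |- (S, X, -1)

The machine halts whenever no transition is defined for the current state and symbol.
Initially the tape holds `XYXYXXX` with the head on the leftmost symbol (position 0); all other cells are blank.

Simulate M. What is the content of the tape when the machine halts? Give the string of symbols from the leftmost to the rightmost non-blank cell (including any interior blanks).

YX_XXXX

state=P head=0 tape=[X]YXYXXX____   (P,X)→(P,Y,+1)
state=P head=1 tape=Y[Y]XYXXX____   (P,Y)→(Q,X,+1)
state=Q head=2 tape=YX[X]YXXX____   (Q,X)→(Q,_,+1)
state=Q head=3 tape=YX_[Y]XXX____   (Q,Y)→(S,Y,+1)
state=S head=4 tape=YX_Y[X]XX____   (S,X)→(P,Y,-1)
state=P head=3 tape=YX_[Y]YXX____   (P,Y)→(Q,X,+1)
state=Q head=4 tape=YX_X[Y]XX____   (Q,Y)→(S,Y,+1)
state=S head=5 tape=YX_XY[X]X____   (S,X)→(P,Y,-1)
state=P head=4 tape=YX_X[Y]YX____   (P,Y)→(Q,X,+1)
state=Q head=5 tape=YX_XX[Y]X____   (Q,Y)→(S,Y,+1)
state=S head=6 tape=YX_XXY[X]____   (S,X)→(P,Y,-1)
state=P head=5 tape=YX_XX[Y]Y____   (P,Y)→(Q,X,+1)
state=Q head=6 tape=YX_XXX[Y]____   (Q,Y)→(S,Y,+1)
state=S head=7 tape=YX_XXXY[_]___   (S,_)→(S,X,-1)
state=S head=6 tape=YX_XXX[Y]X___   (S,Y)→(P,X,-1)
state=P head=5 tape=YX_XX[X]XX___   (P,X)→(P,Y,+1)
state=P head=6 tape=YX_XXY[X]X___   (P,X)→(P,Y,+1)
state=P head=7 tape=YX_XXYY[X]___   (P,X)→(P,Y,+1)
state=P head=8 tape=YX_XXYYY[_]__   (P,_)→(S,Y,-1)
state=S head=7 tape=YX_XXYY[Y]Y__   (S,Y)→(P,X,-1)
state=P head=6 tape=YX_XXY[Y]XY__   (P,Y)→(Q,X,+1)
state=Q head=7 tape=YX_XXYX[X]Y__   (Q,X)→(Q,_,+1)
state=Q head=8 tape=YX_XXYX_[Y]__   (Q,Y)→(S,Y,+1)
state=S head=9 tape=YX_XXYX_Y[_]_   (S,_)→(S,X,-1)
state=S head=8 tape=YX_XXYX_[Y]X_   (S,Y)→(P,X,-1)
state=P head=7 tape=YX_XXYX[_]XX_   (P,_)→(S,Y,-1)
state=S head=6 tape=YX_XXY[X]YXX_   (S,X)→(P,Y,-1)
state=P head=5 tape=YX_XX[Y]YYXX_   (P,Y)→(Q,X,+1)
state=Q head=6 tape=YX_XXX[Y]YXX_   (Q,Y)→(S,Y,+1)
state=S head=7 tape=YX_XXXY[Y]XX_   (S,Y)→(P,X,-1)
state=P head=6 tape=YX_XXX[Y]XXX_   (P,Y)→(Q,X,+1)
state=Q head=7 tape=YX_XXXX[X]XX_   (Q,X)→(Q,_,+1)
state=Q head=8 tape=YX_XXXX_[X]X_   (Q,X)→(Q,_,+1)
state=Q head=9 tape=YX_XXXX__[X]_   (Q,X)→(Q,_,+1)
state=Q head=10 tape=YX_XXXX___[_]
The non-blank tape span at halt is YX_XXXX.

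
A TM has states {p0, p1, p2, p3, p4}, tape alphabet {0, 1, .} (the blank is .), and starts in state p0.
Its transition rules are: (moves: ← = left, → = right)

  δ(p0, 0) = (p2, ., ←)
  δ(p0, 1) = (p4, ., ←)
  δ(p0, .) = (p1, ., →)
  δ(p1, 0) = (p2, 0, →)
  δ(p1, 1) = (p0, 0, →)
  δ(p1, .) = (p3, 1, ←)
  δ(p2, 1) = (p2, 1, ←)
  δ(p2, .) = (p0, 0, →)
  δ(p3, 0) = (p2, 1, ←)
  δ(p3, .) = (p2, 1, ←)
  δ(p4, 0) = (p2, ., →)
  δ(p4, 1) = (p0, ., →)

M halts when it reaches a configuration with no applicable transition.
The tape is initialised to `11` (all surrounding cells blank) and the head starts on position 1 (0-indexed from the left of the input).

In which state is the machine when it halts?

state=p0 head=1 tape=1[1]...   (p0,1)→(p4,.,←)
state=p4 head=0 tape=[1]....   (p4,1)→(p0,.,→)
state=p0 head=1 tape=.[.]...   (p0,.)→(p1,.,→)
state=p1 head=2 tape=..[.]..   (p1,.)→(p3,1,←)
state=p3 head=1 tape=.[.]1..   (p3,.)→(p2,1,←)
state=p2 head=0 tape=[.]11..   (p2,.)→(p0,0,→)
state=p0 head=1 tape=0[1]1..   (p0,1)→(p4,.,←)
state=p4 head=0 tape=[0].1..   (p4,0)→(p2,.,→)
state=p2 head=1 tape=.[.]1..   (p2,.)→(p0,0,→)
state=p0 head=2 tape=.0[1]..   (p0,1)→(p4,.,←)
state=p4 head=1 tape=.[0]...   (p4,0)→(p2,.,→)
state=p2 head=2 tape=..[.]..   (p2,.)→(p0,0,→)
state=p0 head=3 tape=..0[.].   (p0,.)→(p1,.,→)
state=p1 head=4 tape=..0.[.]   (p1,.)→(p3,1,←)
state=p3 head=3 tape=..0[.]1   (p3,.)→(p2,1,←)
state=p2 head=2 tape=..[0]11
No transition is defined for (p2, 0); M halts in state p2.

p2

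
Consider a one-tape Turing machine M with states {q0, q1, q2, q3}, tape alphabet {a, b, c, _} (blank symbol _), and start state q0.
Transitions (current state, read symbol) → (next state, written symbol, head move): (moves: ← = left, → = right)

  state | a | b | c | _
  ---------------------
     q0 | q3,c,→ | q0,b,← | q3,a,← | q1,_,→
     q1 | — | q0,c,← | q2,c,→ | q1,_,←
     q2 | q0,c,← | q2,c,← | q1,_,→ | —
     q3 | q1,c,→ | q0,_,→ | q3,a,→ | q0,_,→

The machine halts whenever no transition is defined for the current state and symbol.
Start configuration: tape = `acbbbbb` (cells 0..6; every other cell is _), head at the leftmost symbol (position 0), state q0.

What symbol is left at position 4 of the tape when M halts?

state=q0 head=0 tape=[a]cbbbbb_   (q0,a)→(q3,c,→)
state=q3 head=1 tape=c[c]bbbbb_   (q3,c)→(q3,a,→)
state=q3 head=2 tape=ca[b]bbbb_   (q3,b)→(q0,_,→)
state=q0 head=3 tape=ca_[b]bbb_   (q0,b)→(q0,b,←)
state=q0 head=2 tape=ca[_]bbbb_   (q0,_)→(q1,_,→)
state=q1 head=3 tape=ca_[b]bbb_   (q1,b)→(q0,c,←)
state=q0 head=2 tape=ca[_]cbbb_   (q0,_)→(q1,_,→)
state=q1 head=3 tape=ca_[c]bbb_   (q1,c)→(q2,c,→)
state=q2 head=4 tape=ca_c[b]bb_   (q2,b)→(q2,c,←)
state=q2 head=3 tape=ca_[c]cbb_   (q2,c)→(q1,_,→)
state=q1 head=4 tape=ca__[c]bb_   (q1,c)→(q2,c,→)
state=q2 head=5 tape=ca__c[b]b_   (q2,b)→(q2,c,←)
state=q2 head=4 tape=ca__[c]cb_   (q2,c)→(q1,_,→)
state=q1 head=5 tape=ca___[c]b_   (q1,c)→(q2,c,→)
state=q2 head=6 tape=ca___c[b]_   (q2,b)→(q2,c,←)
state=q2 head=5 tape=ca___[c]c_   (q2,c)→(q1,_,→)
state=q1 head=6 tape=ca____[c]_   (q1,c)→(q2,c,→)
state=q2 head=7 tape=ca____c[_]
Cell 4 holds _ when M halts.

_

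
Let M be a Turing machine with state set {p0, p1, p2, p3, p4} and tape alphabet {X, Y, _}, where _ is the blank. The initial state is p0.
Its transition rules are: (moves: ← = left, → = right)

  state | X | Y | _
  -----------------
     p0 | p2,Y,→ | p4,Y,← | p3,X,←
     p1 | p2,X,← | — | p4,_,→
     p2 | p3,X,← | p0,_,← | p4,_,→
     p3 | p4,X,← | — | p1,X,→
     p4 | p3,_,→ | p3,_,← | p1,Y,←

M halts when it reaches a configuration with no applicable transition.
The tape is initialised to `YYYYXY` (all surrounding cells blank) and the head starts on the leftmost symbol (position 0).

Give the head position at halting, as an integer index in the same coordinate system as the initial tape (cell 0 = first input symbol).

5

state=p0 head=0 tape=__[Y]YYYXY   (p0,Y)→(p4,Y,←)
state=p4 head=-1 tape=_[_]YYYYXY   (p4,_)→(p1,Y,←)
state=p1 head=-2 tape=[_]YYYYYXY   (p1,_)→(p4,_,→)
state=p4 head=-1 tape=_[Y]YYYYXY   (p4,Y)→(p3,_,←)
state=p3 head=-2 tape=[_]_YYYYXY   (p3,_)→(p1,X,→)
state=p1 head=-1 tape=X[_]YYYYXY   (p1,_)→(p4,_,→)
state=p4 head=0 tape=X_[Y]YYYXY   (p4,Y)→(p3,_,←)
state=p3 head=-1 tape=X[_]_YYYXY   (p3,_)→(p1,X,→)
state=p1 head=0 tape=XX[_]YYYXY   (p1,_)→(p4,_,→)
state=p4 head=1 tape=XX_[Y]YYXY   (p4,Y)→(p3,_,←)
state=p3 head=0 tape=XX[_]_YYXY   (p3,_)→(p1,X,→)
state=p1 head=1 tape=XXX[_]YYXY   (p1,_)→(p4,_,→)
state=p4 head=2 tape=XXX_[Y]YXY   (p4,Y)→(p3,_,←)
state=p3 head=1 tape=XXX[_]_YXY   (p3,_)→(p1,X,→)
state=p1 head=2 tape=XXXX[_]YXY   (p1,_)→(p4,_,→)
state=p4 head=3 tape=XXXX_[Y]XY   (p4,Y)→(p3,_,←)
state=p3 head=2 tape=XXXX[_]_XY   (p3,_)→(p1,X,→)
state=p1 head=3 tape=XXXXX[_]XY   (p1,_)→(p4,_,→)
state=p4 head=4 tape=XXXXX_[X]Y   (p4,X)→(p3,_,→)
state=p3 head=5 tape=XXXXX__[Y]
At halt the head is at cell 5.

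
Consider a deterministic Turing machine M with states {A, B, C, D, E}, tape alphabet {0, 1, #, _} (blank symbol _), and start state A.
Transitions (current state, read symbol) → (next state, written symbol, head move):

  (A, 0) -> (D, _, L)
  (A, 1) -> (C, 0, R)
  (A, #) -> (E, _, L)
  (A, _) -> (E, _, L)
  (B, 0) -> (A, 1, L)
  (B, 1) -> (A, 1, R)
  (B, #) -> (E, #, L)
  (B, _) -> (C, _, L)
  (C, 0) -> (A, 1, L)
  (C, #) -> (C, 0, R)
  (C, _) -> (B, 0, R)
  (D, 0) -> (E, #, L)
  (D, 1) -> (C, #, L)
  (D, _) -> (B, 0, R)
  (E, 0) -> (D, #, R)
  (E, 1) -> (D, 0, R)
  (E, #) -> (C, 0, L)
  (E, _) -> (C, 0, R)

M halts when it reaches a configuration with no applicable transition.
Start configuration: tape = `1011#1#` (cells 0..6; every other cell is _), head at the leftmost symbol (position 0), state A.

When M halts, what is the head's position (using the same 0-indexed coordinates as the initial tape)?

state=A head=0 tape=___[1]011#1#   (A,1)→(C,0,R)
state=C head=1 tape=___0[0]11#1#   (C,0)→(A,1,L)
state=A head=0 tape=___[0]111#1#   (A,0)→(D,_,L)
state=D head=-1 tape=__[_]_111#1#   (D,_)→(B,0,R)
state=B head=0 tape=__0[_]111#1#   (B,_)→(C,_,L)
state=C head=-1 tape=__[0]_111#1#   (C,0)→(A,1,L)
state=A head=-2 tape=_[_]1_111#1#   (A,_)→(E,_,L)
state=E head=-3 tape=[_]_1_111#1#   (E,_)→(C,0,R)
state=C head=-2 tape=0[_]1_111#1#   (C,_)→(B,0,R)
state=B head=-1 tape=00[1]_111#1#   (B,1)→(A,1,R)
state=A head=0 tape=001[_]111#1#   (A,_)→(E,_,L)
state=E head=-1 tape=00[1]_111#1#   (E,1)→(D,0,R)
state=D head=0 tape=000[_]111#1#   (D,_)→(B,0,R)
state=B head=1 tape=0000[1]11#1#   (B,1)→(A,1,R)
state=A head=2 tape=00001[1]1#1#   (A,1)→(C,0,R)
state=C head=3 tape=000010[1]#1#
At halt the head is at cell 3.

3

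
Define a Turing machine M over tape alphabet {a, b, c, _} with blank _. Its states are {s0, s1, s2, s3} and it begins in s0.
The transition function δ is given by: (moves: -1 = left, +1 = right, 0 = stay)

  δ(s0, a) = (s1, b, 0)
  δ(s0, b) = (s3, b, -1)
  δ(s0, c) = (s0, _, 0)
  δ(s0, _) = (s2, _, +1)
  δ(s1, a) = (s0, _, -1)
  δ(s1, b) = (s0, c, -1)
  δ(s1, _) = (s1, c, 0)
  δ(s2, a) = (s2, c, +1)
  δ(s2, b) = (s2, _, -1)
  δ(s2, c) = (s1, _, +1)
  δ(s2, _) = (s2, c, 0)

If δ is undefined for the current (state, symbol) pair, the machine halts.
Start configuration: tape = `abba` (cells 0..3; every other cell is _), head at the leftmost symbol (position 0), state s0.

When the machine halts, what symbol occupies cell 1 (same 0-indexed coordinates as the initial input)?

_

state=s0 head=0 tape=_[a]bba_   (s0,a)→(s1,b,0)
state=s1 head=0 tape=_[b]bba_   (s1,b)→(s0,c,-1)
state=s0 head=-1 tape=[_]cbba_   (s0,_)→(s2,_,+1)
state=s2 head=0 tape=_[c]bba_   (s2,c)→(s1,_,+1)
state=s1 head=1 tape=__[b]ba_   (s1,b)→(s0,c,-1)
state=s0 head=0 tape=_[_]cba_   (s0,_)→(s2,_,+1)
state=s2 head=1 tape=__[c]ba_   (s2,c)→(s1,_,+1)
state=s1 head=2 tape=___[b]a_   (s1,b)→(s0,c,-1)
state=s0 head=1 tape=__[_]ca_   (s0,_)→(s2,_,+1)
state=s2 head=2 tape=___[c]a_   (s2,c)→(s1,_,+1)
state=s1 head=3 tape=____[a]_   (s1,a)→(s0,_,-1)
state=s0 head=2 tape=___[_]__   (s0,_)→(s2,_,+1)
state=s2 head=3 tape=____[_]_   (s2,_)→(s2,c,0)
state=s2 head=3 tape=____[c]_   (s2,c)→(s1,_,+1)
state=s1 head=4 tape=_____[_]   (s1,_)→(s1,c,0)
state=s1 head=4 tape=_____[c]
Cell 1 holds _ when M halts.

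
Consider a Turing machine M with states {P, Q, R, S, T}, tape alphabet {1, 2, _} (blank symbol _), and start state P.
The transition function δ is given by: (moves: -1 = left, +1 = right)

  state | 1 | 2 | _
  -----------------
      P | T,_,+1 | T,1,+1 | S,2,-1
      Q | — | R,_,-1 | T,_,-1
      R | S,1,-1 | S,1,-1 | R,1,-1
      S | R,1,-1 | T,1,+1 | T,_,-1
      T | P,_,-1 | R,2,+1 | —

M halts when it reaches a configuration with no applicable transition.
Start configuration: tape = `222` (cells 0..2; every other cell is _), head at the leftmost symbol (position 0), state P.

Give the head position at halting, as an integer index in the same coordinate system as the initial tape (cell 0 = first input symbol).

P | [2]22   read 2 → write 1, move +1, go to T
T | 1[2]2   read 2 → write 2, move +1, go to R
R | 12[2]   read 2 → write 1, move -1, go to S
S | 1[2]1   read 2 → write 1, move +1, go to T
T | 11[1]   read 1 → write _, move -1, go to P
P | 1[1]_   read 1 → write _, move +1, go to T
T | 1_[_]
At halt the head is at cell 2.

2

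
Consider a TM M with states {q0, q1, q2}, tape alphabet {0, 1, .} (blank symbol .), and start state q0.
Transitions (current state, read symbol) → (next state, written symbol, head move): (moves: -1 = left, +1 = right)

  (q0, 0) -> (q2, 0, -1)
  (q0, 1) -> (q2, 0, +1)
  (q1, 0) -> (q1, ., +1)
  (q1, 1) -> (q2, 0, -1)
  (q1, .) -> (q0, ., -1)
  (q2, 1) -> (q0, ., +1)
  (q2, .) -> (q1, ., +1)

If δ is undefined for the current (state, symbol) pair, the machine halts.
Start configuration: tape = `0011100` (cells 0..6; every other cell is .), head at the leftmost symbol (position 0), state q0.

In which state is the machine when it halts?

q0

q0 | .[0]011100.   read 0 → write 0, move -1, go to q2
q2 | [.]0011100.   read . → write ., move +1, go to q1
q1 | .[0]011100.   read 0 → write ., move +1, go to q1
q1 | ..[0]11100.   read 0 → write ., move +1, go to q1
q1 | ...[1]1100.   read 1 → write 0, move -1, go to q2
q2 | ..[.]01100.   read . → write ., move +1, go to q1
q1 | ...[0]1100.   read 0 → write ., move +1, go to q1
q1 | ....[1]100.   read 1 → write 0, move -1, go to q2
q2 | ...[.]0100.   read . → write ., move +1, go to q1
q1 | ....[0]100.   read 0 → write ., move +1, go to q1
q1 | .....[1]00.   read 1 → write 0, move -1, go to q2
q2 | ....[.]000.   read . → write ., move +1, go to q1
q1 | .....[0]00.   read 0 → write ., move +1, go to q1
q1 | ......[0]0.   read 0 → write ., move +1, go to q1
q1 | .......[0].   read 0 → write ., move +1, go to q1
q1 | ........[.]   read . → write ., move -1, go to q0
q0 | .......[.].
No transition is defined for (q0, .); M halts in state q0.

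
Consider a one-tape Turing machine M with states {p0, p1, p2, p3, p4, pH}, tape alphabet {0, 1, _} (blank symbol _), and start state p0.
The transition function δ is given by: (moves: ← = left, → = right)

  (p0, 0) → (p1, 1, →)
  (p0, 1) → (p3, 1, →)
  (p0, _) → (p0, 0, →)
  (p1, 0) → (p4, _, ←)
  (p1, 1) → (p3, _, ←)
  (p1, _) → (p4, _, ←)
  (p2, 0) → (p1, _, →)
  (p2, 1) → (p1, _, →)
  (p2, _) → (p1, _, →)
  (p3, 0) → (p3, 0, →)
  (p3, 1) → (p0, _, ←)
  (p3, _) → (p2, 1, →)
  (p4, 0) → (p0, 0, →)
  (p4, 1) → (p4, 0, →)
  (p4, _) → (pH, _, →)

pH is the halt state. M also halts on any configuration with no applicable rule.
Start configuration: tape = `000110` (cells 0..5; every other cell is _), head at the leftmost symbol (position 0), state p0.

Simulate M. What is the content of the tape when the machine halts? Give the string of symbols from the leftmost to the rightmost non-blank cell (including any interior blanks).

0_0110

state=p0 head=0 tape=[0]00110   (p0,0)→(p1,1,→)
state=p1 head=1 tape=1[0]0110   (p1,0)→(p4,_,←)
state=p4 head=0 tape=[1]_0110   (p4,1)→(p4,0,→)
state=p4 head=1 tape=0[_]0110   (p4,_)→(pH,_,→)
state=pH head=2 tape=0_[0]110
The non-blank tape span at halt is 0_0110.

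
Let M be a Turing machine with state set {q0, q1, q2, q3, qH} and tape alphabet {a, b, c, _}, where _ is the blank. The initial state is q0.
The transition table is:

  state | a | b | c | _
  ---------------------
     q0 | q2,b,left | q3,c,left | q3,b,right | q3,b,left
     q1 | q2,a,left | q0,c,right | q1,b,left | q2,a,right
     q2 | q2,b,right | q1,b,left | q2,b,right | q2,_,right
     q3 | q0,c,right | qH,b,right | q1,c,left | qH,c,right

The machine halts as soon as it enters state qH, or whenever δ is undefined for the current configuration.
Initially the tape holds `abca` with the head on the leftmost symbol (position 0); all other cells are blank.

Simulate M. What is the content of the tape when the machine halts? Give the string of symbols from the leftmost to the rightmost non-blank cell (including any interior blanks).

state=q0 head=0 tape=__[a]bca__   (q0,a)→(q2,b,left)
state=q2 head=-1 tape=_[_]bbca__   (q2,_)→(q2,_,right)
state=q2 head=0 tape=__[b]bca__   (q2,b)→(q1,b,left)
state=q1 head=-1 tape=_[_]bbca__   (q1,_)→(q2,a,right)
state=q2 head=0 tape=_a[b]bca__   (q2,b)→(q1,b,left)
state=q1 head=-1 tape=_[a]bbca__   (q1,a)→(q2,a,left)
state=q2 head=-2 tape=[_]abbca__   (q2,_)→(q2,_,right)
state=q2 head=-1 tape=_[a]bbca__   (q2,a)→(q2,b,right)
state=q2 head=0 tape=_b[b]bca__   (q2,b)→(q1,b,left)
state=q1 head=-1 tape=_[b]bbca__   (q1,b)→(q0,c,right)
state=q0 head=0 tape=_c[b]bca__   (q0,b)→(q3,c,left)
state=q3 head=-1 tape=_[c]cbca__   (q3,c)→(q1,c,left)
state=q1 head=-2 tape=[_]ccbca__   (q1,_)→(q2,a,right)
state=q2 head=-1 tape=a[c]cbca__   (q2,c)→(q2,b,right)
state=q2 head=0 tape=ab[c]bca__   (q2,c)→(q2,b,right)
state=q2 head=1 tape=abb[b]ca__   (q2,b)→(q1,b,left)
state=q1 head=0 tape=ab[b]bca__   (q1,b)→(q0,c,right)
state=q0 head=1 tape=abc[b]ca__   (q0,b)→(q3,c,left)
state=q3 head=0 tape=ab[c]cca__   (q3,c)→(q1,c,left)
state=q1 head=-1 tape=a[b]ccca__   (q1,b)→(q0,c,right)
state=q0 head=0 tape=ac[c]cca__   (q0,c)→(q3,b,right)
state=q3 head=1 tape=acb[c]ca__   (q3,c)→(q1,c,left)
state=q1 head=0 tape=ac[b]cca__   (q1,b)→(q0,c,right)
state=q0 head=1 tape=acc[c]ca__   (q0,c)→(q3,b,right)
state=q3 head=2 tape=accb[c]a__   (q3,c)→(q1,c,left)
state=q1 head=1 tape=acc[b]ca__   (q1,b)→(q0,c,right)
state=q0 head=2 tape=accc[c]a__   (q0,c)→(q3,b,right)
state=q3 head=3 tape=acccb[a]__   (q3,a)→(q0,c,right)
state=q0 head=4 tape=acccbc[_]_   (q0,_)→(q3,b,left)
state=q3 head=3 tape=acccb[c]b_   (q3,c)→(q1,c,left)
state=q1 head=2 tape=accc[b]cb_   (q1,b)→(q0,c,right)
state=q0 head=3 tape=acccc[c]b_   (q0,c)→(q3,b,right)
state=q3 head=4 tape=accccb[b]_   (q3,b)→(qH,b,right)
state=qH head=5 tape=accccbb[_]
The non-blank tape span at halt is accccbb.

accccbb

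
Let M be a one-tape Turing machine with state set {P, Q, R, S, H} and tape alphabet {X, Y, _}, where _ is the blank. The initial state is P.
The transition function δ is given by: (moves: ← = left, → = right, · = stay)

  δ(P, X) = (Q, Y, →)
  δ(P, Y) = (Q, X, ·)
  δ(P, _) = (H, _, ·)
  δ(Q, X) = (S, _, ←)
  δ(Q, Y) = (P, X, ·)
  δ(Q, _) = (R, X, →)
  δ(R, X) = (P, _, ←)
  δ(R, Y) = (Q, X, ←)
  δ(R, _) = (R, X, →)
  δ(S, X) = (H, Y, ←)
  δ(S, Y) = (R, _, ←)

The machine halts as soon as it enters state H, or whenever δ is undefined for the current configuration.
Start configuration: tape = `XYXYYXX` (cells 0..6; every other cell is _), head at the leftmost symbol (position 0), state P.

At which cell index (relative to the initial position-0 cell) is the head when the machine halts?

state=P head=0 tape=_[X]YXYYXX   (P,X)→(Q,Y,→)
state=Q head=1 tape=_Y[Y]XYYXX   (Q,Y)→(P,X,·)
state=P head=1 tape=_Y[X]XYYXX   (P,X)→(Q,Y,→)
state=Q head=2 tape=_YY[X]YYXX   (Q,X)→(S,_,←)
state=S head=1 tape=_Y[Y]_YYXX   (S,Y)→(R,_,←)
state=R head=0 tape=_[Y]__YYXX   (R,Y)→(Q,X,←)
state=Q head=-1 tape=[_]X__YYXX   (Q,_)→(R,X,→)
state=R head=0 tape=X[X]__YYXX   (R,X)→(P,_,←)
state=P head=-1 tape=[X]___YYXX   (P,X)→(Q,Y,→)
state=Q head=0 tape=Y[_]__YYXX   (Q,_)→(R,X,→)
state=R head=1 tape=YX[_]_YYXX   (R,_)→(R,X,→)
state=R head=2 tape=YXX[_]YYXX   (R,_)→(R,X,→)
state=R head=3 tape=YXXX[Y]YXX   (R,Y)→(Q,X,←)
state=Q head=2 tape=YXX[X]XYXX   (Q,X)→(S,_,←)
state=S head=1 tape=YX[X]_XYXX   (S,X)→(H,Y,←)
state=H head=0 tape=Y[X]Y_XYXX
At halt the head is at cell 0.

0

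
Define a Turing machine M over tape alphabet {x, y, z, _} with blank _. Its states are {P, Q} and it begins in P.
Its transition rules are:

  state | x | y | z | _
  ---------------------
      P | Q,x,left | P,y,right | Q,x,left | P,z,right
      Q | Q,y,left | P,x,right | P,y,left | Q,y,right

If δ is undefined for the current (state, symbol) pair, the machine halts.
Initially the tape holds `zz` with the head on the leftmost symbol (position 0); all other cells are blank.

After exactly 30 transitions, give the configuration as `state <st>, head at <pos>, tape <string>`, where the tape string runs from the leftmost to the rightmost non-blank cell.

P | __[z]z   read z → write x, move left, go to Q
Q | _[_]xz   read _ → write y, move right, go to Q
Q | _y[x]z   read x → write y, move left, go to Q
Q | _[y]yz   read y → write x, move right, go to P
P | _x[y]z   read y → write y, move right, go to P
P | _xy[z]   read z → write x, move left, go to Q
Q | _x[y]x   read y → write x, move right, go to P
P | _xx[x]   read x → write x, move left, go to Q
Q | _x[x]x   read x → write y, move left, go to Q
Q | _[x]yx   read x → write y, move left, go to Q
Q | [_]yyx   read _ → write y, move right, go to Q
Q | y[y]yx   read y → write x, move right, go to P
P | yx[y]x   read y → write y, move right, go to P
P | yxy[x]   read x → write x, move left, go to Q
Q | yx[y]x   read y → write x, move right, go to P
P | yxx[x]   read x → write x, move left, go to Q
Q | yx[x]x   read x → write y, move left, go to Q
Q | y[x]yx   read x → write y, move left, go to Q
Q | [y]yyx   read y → write x, move right, go to P
P | x[y]yx   read y → write y, move right, go to P
P | xy[y]x   read y → write y, move right, go to P
P | xyy[x]   read x → write x, move left, go to Q
Q | xy[y]x   read y → write x, move right, go to P
P | xyx[x]   read x → write x, move left, go to Q
Q | xy[x]x   read x → write y, move left, go to Q
Q | x[y]yx   read y → write x, move right, go to P
P | xx[y]x   read y → write y, move right, go to P
P | xxy[x]   read x → write x, move left, go to Q
Q | xx[y]x   read y → write x, move right, go to P
P | xxx[x]   read x → write x, move left, go to Q
Q | xx[x]x
After 30 steps: state Q, head at 0, tape xxxx.

state Q, head at 0, tape xxxx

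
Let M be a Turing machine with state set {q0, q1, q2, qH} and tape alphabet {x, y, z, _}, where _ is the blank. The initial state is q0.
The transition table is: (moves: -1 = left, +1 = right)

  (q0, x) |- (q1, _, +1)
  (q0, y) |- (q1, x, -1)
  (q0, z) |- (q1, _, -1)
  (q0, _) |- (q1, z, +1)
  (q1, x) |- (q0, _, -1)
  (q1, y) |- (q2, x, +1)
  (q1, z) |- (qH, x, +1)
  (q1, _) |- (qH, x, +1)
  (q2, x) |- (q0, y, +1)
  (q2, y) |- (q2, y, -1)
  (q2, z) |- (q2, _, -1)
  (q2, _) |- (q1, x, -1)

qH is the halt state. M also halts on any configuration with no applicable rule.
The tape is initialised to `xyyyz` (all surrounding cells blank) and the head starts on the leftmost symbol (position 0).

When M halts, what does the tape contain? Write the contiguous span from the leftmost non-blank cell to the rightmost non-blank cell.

q0 | [x]yyyz   read x → write _, move +1, go to q1
q1 | _[y]yyz   read y → write x, move +1, go to q2
q2 | _x[y]yz   read y → write y, move -1, go to q2
q2 | _[x]yyz   read x → write y, move +1, go to q0
q0 | _y[y]yz   read y → write x, move -1, go to q1
q1 | _[y]xyz   read y → write x, move +1, go to q2
q2 | _x[x]yz   read x → write y, move +1, go to q0
q0 | _xy[y]z   read y → write x, move -1, go to q1
q1 | _x[y]xz   read y → write x, move +1, go to q2
q2 | _xx[x]z   read x → write y, move +1, go to q0
q0 | _xxy[z]   read z → write _, move -1, go to q1
q1 | _xx[y]_   read y → write x, move +1, go to q2
q2 | _xxx[_]   read _ → write x, move -1, go to q1
q1 | _xx[x]x   read x → write _, move -1, go to q0
q0 | _x[x]_x   read x → write _, move +1, go to q1
q1 | _x_[_]x   read _ → write x, move +1, go to qH
qH | _x_x[x]
The non-blank tape span at halt is x_xx.

x_xx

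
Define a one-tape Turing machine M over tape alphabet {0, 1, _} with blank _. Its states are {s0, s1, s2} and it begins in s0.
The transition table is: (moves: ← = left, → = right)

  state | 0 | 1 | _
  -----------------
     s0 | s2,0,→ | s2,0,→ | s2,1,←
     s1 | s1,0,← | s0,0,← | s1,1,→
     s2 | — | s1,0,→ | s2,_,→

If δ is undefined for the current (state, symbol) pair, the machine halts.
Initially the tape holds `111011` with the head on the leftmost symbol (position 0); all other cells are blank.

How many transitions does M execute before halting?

s0 | [1]11011   read 1 → write 0, move →, go to s2
s2 | 0[1]1011   read 1 → write 0, move →, go to s1
s1 | 00[1]011   read 1 → write 0, move ←, go to s0
s0 | 0[0]0011   read 0 → write 0, move →, go to s2
s2 | 00[0]011
M halts after 4 transitions.

4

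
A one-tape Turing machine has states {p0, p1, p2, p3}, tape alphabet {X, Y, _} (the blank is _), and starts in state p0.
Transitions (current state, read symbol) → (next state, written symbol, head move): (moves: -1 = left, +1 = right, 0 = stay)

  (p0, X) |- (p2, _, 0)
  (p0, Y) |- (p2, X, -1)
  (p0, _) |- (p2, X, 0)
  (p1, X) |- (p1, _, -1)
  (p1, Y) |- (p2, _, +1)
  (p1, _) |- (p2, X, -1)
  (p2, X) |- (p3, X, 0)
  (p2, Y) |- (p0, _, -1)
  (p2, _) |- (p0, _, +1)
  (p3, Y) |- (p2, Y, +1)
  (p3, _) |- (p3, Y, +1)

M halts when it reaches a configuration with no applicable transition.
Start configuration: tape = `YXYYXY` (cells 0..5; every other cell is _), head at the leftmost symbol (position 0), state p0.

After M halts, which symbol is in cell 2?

p0 | _[Y]XYYXY_   read Y → write X, move -1, go to p2
p2 | [_]XXYYXY_   read _ → write _, move +1, go to p0
p0 | _[X]XYYXY_   read X → write _, move 0, go to p2
p2 | _[_]XYYXY_   read _ → write _, move +1, go to p0
p0 | __[X]YYXY_   read X → write _, move 0, go to p2
p2 | __[_]YYXY_   read _ → write _, move +1, go to p0
p0 | ___[Y]YXY_   read Y → write X, move -1, go to p2
p2 | __[_]XYXY_   read _ → write _, move +1, go to p0
p0 | ___[X]YXY_   read X → write _, move 0, go to p2
p2 | ___[_]YXY_   read _ → write _, move +1, go to p0
p0 | ____[Y]XY_   read Y → write X, move -1, go to p2
p2 | ___[_]XXY_   read _ → write _, move +1, go to p0
p0 | ____[X]XY_   read X → write _, move 0, go to p2
p2 | ____[_]XY_   read _ → write _, move +1, go to p0
p0 | _____[X]Y_   read X → write _, move 0, go to p2
p2 | _____[_]Y_   read _ → write _, move +1, go to p0
p0 | ______[Y]_   read Y → write X, move -1, go to p2
p2 | _____[_]X_   read _ → write _, move +1, go to p0
p0 | ______[X]_   read X → write _, move 0, go to p2
p2 | ______[_]_   read _ → write _, move +1, go to p0
p0 | _______[_]   read _ → write X, move 0, go to p2
p2 | _______[X]   read X → write X, move 0, go to p3
p3 | _______[X]
Cell 2 holds _ when M halts.

_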